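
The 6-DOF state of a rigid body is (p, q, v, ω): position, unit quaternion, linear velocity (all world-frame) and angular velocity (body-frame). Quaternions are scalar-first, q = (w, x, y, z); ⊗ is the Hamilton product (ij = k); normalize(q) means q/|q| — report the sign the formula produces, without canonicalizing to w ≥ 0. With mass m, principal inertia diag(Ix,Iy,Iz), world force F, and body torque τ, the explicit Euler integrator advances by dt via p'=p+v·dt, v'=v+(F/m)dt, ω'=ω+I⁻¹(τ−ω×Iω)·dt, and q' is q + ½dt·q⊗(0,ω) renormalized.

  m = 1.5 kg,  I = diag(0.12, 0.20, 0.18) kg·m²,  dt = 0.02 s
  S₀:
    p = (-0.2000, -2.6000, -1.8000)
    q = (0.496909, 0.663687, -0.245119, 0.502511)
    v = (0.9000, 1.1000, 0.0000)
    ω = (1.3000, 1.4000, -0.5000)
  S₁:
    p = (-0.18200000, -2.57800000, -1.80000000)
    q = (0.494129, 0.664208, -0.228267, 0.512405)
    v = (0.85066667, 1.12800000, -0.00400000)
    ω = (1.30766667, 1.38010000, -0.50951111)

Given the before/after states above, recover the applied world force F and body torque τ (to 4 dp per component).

F = (-3.7000, 2.1000, -0.3000)
τ = (0.0600, -0.1600, 0.0600)

rate change Δω = (0.00766667, -0.01990000, -0.00951111)
gyro term ω₀×Iω₀ = (0.0140, 0.0390, 0.1456)
applied torque τ = (0.0600, -0.1600, 0.0600)
velocity change Δv = (-0.04933333, 0.02800000, -0.00400000)
applied force F = (-3.7000, 2.1000, -0.3000)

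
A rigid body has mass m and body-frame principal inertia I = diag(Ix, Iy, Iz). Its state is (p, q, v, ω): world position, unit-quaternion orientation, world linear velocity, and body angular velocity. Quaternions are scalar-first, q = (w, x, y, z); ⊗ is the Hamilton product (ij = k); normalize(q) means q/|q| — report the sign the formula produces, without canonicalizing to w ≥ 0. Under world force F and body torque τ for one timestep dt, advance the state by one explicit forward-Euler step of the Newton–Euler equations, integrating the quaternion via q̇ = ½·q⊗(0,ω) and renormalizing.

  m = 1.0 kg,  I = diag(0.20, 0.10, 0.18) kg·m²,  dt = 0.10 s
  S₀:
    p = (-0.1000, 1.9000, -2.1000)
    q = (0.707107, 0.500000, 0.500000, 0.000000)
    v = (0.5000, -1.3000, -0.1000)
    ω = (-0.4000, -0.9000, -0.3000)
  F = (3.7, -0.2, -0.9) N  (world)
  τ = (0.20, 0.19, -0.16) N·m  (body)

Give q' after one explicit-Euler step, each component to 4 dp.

2q̇ = q⊗(0,ω) = (0.6500000, -0.4328428, -0.4863963, -0.4621321)
q' = normalize(q + ½dt·q⊗(0,ω)) = (0.7386, 0.4777, 0.4751, -0.0231)

q' = (0.7386, 0.4777, 0.4751, -0.0231)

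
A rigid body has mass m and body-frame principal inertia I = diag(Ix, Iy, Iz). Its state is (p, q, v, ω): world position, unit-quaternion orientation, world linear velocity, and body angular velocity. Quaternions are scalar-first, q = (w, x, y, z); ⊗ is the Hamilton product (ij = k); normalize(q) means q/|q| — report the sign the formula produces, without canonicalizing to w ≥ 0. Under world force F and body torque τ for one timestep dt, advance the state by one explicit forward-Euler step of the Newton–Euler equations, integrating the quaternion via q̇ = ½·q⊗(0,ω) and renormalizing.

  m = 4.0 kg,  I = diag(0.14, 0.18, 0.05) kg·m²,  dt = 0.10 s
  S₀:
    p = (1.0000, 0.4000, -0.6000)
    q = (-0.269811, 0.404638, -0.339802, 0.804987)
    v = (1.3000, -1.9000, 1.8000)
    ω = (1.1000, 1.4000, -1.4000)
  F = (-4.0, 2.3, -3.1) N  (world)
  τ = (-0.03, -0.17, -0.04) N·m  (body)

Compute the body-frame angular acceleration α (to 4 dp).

α = (-2.0343, -0.1744, -2.0320)

precession coupling ω×(Iω) = (0.2548, -0.1386, 0.0616)
α = I⁻¹(τ − ω×Iω) = (-2.0343, -0.1744, -2.0320)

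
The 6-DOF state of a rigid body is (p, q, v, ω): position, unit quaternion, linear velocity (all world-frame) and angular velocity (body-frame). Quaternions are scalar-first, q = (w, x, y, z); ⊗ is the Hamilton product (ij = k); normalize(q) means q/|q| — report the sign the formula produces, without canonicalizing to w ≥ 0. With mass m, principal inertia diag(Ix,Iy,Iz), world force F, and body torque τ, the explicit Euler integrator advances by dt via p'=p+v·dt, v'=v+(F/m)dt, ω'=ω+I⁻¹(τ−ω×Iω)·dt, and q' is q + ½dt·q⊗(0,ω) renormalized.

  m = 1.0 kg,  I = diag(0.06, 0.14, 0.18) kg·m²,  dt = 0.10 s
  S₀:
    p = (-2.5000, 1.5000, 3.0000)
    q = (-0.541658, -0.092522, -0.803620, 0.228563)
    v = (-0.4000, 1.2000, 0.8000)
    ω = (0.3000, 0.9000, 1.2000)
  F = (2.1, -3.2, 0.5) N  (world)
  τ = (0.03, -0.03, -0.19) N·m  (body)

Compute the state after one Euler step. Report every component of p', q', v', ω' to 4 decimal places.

p' = (-2.5400, 1.6200, 3.0800)
q' = (-0.5163, -0.1587, -0.8166, 0.2034)
v' = (-0.1900, 0.8800, 0.8500)
ω' = (0.2780, 0.9094, 1.0824)

p' = p + v·dt = (-2.5400, 1.6200, 3.0800)
v' = v + a·dt = (-0.1900, 0.8800, 0.8500)
α = I⁻¹(τ − ω×Iω) = (-0.2200, 0.0943, -1.1756)
ω + α·dt = (0.2780, 0.9094, 1.0824)
q⊗(0,ω) = (0.4767390, -1.3325481, -0.3078969, -0.4921734)
updated quaternion q' = (-0.5163, -0.1587, -0.8166, 0.2034)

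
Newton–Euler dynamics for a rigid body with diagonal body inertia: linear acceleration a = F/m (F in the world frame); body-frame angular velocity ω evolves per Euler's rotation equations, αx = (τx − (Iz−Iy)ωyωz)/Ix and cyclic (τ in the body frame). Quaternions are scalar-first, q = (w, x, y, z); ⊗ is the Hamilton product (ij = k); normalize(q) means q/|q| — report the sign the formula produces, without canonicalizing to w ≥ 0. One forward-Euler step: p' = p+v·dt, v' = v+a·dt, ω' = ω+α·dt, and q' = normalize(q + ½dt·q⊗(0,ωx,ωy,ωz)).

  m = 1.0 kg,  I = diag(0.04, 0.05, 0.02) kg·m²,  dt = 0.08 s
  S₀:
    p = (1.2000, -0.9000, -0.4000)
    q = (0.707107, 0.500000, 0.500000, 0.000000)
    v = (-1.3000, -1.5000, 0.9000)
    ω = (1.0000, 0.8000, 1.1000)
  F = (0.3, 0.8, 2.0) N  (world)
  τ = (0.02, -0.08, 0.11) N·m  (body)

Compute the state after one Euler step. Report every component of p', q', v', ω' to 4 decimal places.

α = I⁻¹(τ − ω×Iω) = (1.1600, -2.0400, 5.1000)
new body rate ω' = (1.0928, 0.6368, 1.5080)
q⊗(0,ω) = (-0.9000000, 1.2571070, 0.0156856, 0.6778177)
updated quaternion q' = (0.6696, 0.5490, 0.4995, 0.0271)
a = (0.3000, 0.8000, 2.0000)
p + v·dt = (1.0960, -1.0200, -0.3280)
v' = v + a·dt = (-1.2760, -1.4360, 1.0600)

p' = (1.0960, -1.0200, -0.3280)
q' = (0.6696, 0.5490, 0.4995, 0.0271)
v' = (-1.2760, -1.4360, 1.0600)
ω' = (1.0928, 0.6368, 1.5080)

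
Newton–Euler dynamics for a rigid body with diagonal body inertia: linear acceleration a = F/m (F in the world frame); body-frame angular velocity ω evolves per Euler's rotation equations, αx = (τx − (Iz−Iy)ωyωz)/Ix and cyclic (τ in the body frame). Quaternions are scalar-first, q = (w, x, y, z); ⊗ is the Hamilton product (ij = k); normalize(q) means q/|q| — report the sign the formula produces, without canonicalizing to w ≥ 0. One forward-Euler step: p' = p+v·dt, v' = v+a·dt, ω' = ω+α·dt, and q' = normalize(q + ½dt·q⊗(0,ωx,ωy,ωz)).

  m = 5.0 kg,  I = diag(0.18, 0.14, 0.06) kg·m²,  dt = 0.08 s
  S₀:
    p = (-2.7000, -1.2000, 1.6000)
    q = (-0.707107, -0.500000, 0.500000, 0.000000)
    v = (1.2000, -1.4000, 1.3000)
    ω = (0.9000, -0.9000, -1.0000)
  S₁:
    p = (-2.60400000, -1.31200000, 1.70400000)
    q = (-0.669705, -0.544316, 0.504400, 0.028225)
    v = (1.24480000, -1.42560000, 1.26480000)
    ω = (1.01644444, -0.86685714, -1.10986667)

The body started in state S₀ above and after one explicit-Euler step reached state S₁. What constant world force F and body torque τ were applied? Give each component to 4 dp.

Δv = v₁−v₀ = (0.04480000, -0.02560000, -0.03520000)
m·(v₁−v₀)/dt = (2.8000, -1.6000, -2.2000)
ω₁ − ω₀ = (0.11644444, 0.03314286, -0.10986667)
I·α + gyro = (0.1900, -0.0500, -0.0500)

F = (2.8000, -1.6000, -2.2000)
τ = (0.1900, -0.0500, -0.0500)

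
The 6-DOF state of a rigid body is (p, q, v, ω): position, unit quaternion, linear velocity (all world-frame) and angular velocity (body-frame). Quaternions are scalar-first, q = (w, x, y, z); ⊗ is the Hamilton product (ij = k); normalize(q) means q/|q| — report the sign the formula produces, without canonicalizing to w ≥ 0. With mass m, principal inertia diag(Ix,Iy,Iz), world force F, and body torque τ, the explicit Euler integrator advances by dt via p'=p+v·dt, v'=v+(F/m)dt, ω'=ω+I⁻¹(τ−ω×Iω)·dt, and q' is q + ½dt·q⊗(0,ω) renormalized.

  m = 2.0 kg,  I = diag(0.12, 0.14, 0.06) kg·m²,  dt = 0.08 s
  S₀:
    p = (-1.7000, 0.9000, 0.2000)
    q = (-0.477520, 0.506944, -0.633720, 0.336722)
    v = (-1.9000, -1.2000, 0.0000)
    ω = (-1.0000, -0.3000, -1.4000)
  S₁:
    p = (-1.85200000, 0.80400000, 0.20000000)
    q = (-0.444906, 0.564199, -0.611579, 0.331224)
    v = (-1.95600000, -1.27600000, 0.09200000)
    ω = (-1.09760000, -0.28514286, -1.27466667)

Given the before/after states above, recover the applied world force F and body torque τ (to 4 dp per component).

F = (-1.4000, -1.9000, 2.3000)
τ = (-0.1800, 0.1100, 0.1000)

rate change Δω = (-0.09760000, 0.01485714, 0.12533333)
gyro term ω₀×Iω₀ = (-0.0336, 0.0840, 0.0060)
I·α + gyro = (-0.1800, 0.1100, 0.1000)
velocity change Δv = (-0.05600000, -0.07600000, 0.09200000)
F = m·Δv/dt = (-1.4000, -1.9000, 2.3000)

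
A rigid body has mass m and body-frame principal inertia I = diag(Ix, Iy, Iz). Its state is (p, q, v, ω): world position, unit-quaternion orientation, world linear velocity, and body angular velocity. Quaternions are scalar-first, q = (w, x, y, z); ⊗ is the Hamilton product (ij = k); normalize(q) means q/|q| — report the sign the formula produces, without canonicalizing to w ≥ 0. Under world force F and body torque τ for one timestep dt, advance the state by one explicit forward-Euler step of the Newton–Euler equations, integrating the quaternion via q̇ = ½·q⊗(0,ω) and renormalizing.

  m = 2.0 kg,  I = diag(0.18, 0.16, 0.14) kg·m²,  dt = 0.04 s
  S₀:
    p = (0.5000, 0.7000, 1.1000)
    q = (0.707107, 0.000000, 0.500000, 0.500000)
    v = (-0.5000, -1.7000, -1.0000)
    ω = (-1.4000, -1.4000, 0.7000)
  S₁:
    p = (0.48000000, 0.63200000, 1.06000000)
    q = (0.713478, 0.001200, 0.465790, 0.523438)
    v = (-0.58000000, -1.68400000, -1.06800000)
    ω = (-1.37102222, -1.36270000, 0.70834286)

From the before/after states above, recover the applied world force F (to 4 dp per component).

F = (-4.0000, 0.8000, -3.4000)

Δv = v₁−v₀ = (-0.08000000, 0.01600000, -0.06800000)
applied force F = (-4.0000, 0.8000, -3.4000)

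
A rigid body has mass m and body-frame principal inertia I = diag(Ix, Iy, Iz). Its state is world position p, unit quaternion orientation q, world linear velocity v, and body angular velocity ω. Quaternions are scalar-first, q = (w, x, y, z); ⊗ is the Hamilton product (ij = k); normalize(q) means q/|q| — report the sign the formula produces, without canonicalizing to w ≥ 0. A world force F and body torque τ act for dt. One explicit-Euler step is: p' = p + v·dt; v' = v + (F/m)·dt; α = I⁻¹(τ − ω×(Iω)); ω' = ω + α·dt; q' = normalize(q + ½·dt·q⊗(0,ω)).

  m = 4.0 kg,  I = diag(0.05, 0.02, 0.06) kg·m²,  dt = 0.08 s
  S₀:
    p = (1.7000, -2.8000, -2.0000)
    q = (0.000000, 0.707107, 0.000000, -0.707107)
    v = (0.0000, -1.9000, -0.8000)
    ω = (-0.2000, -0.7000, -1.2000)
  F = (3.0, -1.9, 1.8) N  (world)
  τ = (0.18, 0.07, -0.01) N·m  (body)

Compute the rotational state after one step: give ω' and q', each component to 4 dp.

ω×(Iω) gyroscopic = (0.0336, -0.0024, -0.0042)
angular accel α = (2.9280, 3.6200, -0.0967)
ω' = ω + α·dt = (0.0342, -0.4104, -1.2077)
Hamilton product q⊗(0,ω) = (-0.7071070, -0.4949749, 0.9899498, -0.4949749)
q + ½dt·q⊗(0,ω), renormalized = (-0.0282, 0.6862, 0.0395, -0.7258)

ω' = (0.0342, -0.4104, -1.2077)
q' = (-0.0282, 0.6862, 0.0395, -0.7258)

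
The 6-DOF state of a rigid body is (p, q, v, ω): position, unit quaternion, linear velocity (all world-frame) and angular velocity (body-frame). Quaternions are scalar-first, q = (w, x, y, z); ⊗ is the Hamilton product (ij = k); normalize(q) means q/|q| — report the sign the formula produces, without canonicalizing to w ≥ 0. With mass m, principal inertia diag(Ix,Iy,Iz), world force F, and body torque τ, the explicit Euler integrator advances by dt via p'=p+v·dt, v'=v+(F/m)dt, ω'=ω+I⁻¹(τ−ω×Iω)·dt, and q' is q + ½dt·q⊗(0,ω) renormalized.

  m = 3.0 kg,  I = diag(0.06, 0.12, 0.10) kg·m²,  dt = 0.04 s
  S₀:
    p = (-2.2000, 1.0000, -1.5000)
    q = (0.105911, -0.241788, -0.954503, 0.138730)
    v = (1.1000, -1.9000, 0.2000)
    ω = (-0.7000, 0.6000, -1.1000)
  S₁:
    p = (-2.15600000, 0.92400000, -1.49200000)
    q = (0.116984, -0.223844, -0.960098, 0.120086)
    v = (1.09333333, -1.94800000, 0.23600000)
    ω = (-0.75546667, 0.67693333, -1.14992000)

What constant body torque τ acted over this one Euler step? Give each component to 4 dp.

Δω = ω₁−ω₀ = (-0.05546667, 0.07693333, -0.04992000)
τ = I·(Δω/dt) + ω₀×(Iω₀) = (-0.0700, 0.2000, -0.1500)

τ = (-0.0700, 0.2000, -0.1500)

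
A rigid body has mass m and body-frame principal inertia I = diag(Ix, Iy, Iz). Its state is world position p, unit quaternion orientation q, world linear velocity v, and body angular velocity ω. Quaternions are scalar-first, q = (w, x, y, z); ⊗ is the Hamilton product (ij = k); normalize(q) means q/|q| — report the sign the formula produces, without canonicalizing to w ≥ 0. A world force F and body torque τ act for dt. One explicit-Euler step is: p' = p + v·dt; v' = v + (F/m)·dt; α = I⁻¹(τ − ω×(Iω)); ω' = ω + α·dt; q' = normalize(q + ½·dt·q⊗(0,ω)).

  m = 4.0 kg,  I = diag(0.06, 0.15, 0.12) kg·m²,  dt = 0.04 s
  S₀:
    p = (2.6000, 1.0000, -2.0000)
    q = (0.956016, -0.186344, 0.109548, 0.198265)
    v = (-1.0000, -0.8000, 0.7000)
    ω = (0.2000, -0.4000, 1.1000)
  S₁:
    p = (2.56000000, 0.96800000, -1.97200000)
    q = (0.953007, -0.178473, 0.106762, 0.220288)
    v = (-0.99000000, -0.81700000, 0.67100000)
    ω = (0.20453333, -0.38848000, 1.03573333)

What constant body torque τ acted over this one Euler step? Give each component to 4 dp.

rate change Δω = (0.00453333, 0.01152000, -0.06426667)
I·α + gyro = (0.0200, 0.0300, -0.2000)

τ = (0.0200, 0.0300, -0.2000)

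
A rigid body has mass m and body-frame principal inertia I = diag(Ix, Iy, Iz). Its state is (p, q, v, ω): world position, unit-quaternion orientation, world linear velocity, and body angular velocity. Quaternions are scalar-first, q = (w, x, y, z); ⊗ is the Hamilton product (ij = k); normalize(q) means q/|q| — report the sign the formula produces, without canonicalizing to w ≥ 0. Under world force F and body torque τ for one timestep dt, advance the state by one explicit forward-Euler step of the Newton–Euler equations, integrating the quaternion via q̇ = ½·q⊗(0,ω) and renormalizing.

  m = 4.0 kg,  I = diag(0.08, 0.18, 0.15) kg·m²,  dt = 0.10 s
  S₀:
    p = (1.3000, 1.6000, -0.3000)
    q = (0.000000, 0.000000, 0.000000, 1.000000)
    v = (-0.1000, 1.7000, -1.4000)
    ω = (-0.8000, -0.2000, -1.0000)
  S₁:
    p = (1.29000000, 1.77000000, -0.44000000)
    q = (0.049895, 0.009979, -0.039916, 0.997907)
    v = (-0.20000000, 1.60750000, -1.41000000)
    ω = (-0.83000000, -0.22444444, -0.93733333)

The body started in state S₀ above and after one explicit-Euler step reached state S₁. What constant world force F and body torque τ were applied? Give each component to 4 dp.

velocity change Δv = (-0.10000000, -0.09250000, -0.01000000)
applied force F = (-4.0000, -3.7000, -0.4000)
Δω = ω₁−ω₀ = (-0.03000000, -0.02444444, 0.06266667)
gyro term ω₀×Iω₀ = (-0.0060, -0.0560, 0.0160)
I·α + gyro = (-0.0300, -0.1000, 0.1100)

F = (-4.0000, -3.7000, -0.4000)
τ = (-0.0300, -0.1000, 0.1100)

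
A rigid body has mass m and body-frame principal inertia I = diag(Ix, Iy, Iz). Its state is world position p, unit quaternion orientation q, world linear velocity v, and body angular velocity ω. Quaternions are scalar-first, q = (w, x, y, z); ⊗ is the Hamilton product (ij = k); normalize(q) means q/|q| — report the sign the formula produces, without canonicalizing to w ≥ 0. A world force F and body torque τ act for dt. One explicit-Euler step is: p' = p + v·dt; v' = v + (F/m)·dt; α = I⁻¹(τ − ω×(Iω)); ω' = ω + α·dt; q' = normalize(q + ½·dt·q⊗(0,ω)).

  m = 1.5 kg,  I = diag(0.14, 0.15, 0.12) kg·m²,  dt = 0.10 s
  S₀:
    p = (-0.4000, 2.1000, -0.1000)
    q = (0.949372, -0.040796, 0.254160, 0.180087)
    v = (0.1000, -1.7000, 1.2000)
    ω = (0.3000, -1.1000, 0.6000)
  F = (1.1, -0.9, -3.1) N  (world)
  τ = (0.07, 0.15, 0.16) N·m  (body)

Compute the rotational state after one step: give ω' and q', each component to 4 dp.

precession coupling ω×(Iω) = (0.0198, 0.0036, -0.0033)
(τ − ω×Iω)/I = (0.3586, 0.9760, 1.3608)
ω + α·dt = (0.3359, -1.0024, 0.7361)
q⊗(0,ω) = (0.1837626, 0.6354033, -0.9658055, 0.5382508)
q' = normalize(q + ½dt·q⊗(0,ω)) = (0.9566, -0.0090, 0.2054, 0.2066)

ω' = (0.3359, -1.0024, 0.7361)
q' = (0.9566, -0.0090, 0.2054, 0.2066)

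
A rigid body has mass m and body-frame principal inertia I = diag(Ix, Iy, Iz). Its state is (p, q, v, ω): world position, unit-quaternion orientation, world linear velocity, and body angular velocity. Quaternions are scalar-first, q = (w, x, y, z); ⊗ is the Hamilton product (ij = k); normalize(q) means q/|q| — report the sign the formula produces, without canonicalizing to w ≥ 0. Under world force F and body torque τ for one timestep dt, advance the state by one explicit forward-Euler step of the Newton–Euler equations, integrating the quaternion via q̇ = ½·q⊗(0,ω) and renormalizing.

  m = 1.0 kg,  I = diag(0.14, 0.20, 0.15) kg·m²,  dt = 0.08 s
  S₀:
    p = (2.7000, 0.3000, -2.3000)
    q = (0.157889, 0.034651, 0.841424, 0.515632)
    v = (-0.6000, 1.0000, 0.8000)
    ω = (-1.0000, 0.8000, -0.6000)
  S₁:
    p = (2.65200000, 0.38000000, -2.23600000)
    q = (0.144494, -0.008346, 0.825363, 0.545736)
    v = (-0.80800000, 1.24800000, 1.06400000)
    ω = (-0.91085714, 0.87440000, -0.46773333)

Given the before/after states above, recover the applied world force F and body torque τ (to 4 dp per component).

F = (-2.6000, 3.1000, 3.3000)
τ = (0.1800, 0.1800, 0.2000)

v₁ − v₀ = (-0.20800000, 0.24800000, 0.26400000)
m·(v₁−v₀)/dt = (-2.6000, 3.1000, 3.3000)
ω₁ − ω₀ = (0.08914286, 0.07440000, 0.13226667)
precession coupling = (0.0240, -0.0060, -0.0480)
τ = I·(Δω/dt) + ω₀×(Iω₀) = (0.1800, 0.1800, 0.2000)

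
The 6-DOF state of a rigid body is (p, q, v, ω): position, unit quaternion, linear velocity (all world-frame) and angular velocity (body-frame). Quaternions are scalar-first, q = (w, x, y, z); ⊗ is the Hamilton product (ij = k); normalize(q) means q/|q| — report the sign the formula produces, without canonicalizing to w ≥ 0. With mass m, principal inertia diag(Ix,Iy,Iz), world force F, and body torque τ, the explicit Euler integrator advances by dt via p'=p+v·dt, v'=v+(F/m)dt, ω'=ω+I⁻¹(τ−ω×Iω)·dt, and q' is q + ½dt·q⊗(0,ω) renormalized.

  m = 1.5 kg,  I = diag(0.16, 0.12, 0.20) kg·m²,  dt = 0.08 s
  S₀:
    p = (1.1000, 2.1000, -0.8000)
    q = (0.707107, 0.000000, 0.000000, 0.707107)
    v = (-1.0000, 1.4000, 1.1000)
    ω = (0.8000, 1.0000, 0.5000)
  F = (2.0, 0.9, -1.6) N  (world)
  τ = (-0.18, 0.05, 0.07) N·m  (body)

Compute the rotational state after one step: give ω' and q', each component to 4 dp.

ω' = (0.6900, 1.0440, 0.5408)
q' = (0.6919, -0.0056, 0.0508, 0.7202)

α = I⁻¹(τ − ω×Iω) = (-1.3750, 0.5500, 0.5100)
ω' = ω + α·dt = (0.6900, 1.0440, 0.5408)
q⊗(0,ω) = (-0.3535535, -0.1414214, 1.2727926, 0.3535535)
updated quaternion q' = (0.6919, -0.0056, 0.0508, 0.7202)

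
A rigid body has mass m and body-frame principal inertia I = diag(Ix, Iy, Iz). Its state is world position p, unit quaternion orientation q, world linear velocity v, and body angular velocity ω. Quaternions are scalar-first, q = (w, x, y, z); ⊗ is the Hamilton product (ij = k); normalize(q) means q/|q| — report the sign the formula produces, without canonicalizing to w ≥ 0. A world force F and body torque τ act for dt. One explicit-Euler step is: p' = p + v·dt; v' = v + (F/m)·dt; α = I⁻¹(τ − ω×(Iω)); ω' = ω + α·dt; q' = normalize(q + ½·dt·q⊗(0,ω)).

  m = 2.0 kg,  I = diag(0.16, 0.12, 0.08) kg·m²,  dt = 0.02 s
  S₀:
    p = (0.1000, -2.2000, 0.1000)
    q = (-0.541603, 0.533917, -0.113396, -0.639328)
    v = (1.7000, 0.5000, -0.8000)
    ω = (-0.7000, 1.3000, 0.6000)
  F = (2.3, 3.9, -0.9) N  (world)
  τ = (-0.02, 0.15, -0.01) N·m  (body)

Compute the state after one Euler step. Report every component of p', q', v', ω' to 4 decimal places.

p + v·dt = (0.1340, -2.1900, 0.0840)
v + (F/m)dt = (1.7230, 0.5390, -0.8090)
gyro term ω×Iω = (-0.0312, -0.0336, 0.0364)
angular accel α = (0.0700, 1.5300, -0.5800)
ω + α·dt = (-0.6986, 1.3306, 0.5884)
2q̇ = q⊗(0,ω) = (0.9047535, 1.1422109, -0.5769045, 0.2897531)
updated quaternion q' = (-0.5325, 0.5453, -0.1191, -0.6363)

p' = (0.1340, -2.1900, 0.0840)
q' = (-0.5325, 0.5453, -0.1191, -0.6363)
v' = (1.7230, 0.5390, -0.8090)
ω' = (-0.6986, 1.3306, 0.5884)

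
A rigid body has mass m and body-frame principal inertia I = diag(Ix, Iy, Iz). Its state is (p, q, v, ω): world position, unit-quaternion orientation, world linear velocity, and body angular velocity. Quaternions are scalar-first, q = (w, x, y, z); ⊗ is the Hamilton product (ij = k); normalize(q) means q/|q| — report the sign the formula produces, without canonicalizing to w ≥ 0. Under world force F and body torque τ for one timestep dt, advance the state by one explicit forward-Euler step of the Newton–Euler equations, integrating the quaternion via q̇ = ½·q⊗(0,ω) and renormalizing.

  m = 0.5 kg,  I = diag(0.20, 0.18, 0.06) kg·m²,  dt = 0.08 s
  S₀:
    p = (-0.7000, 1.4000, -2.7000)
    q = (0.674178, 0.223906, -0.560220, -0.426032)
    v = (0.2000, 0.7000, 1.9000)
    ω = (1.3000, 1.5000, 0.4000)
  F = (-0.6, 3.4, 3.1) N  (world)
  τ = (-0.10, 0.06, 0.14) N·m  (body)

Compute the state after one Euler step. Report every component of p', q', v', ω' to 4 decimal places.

p' = (-0.6840, 1.4560, -2.5480)
q' = (0.7007, 0.2747, -0.5437, -0.3715)
v' = (0.1040, 1.2440, 2.3960)
ω' = (1.2888, 1.4943, 0.6387)

precession coupling ω×(Iω) = (-0.0720, 0.0728, -0.0390)
α = I⁻¹(τ − ω×Iω) = (-0.1400, -0.0711, 2.9833)
ω + α·dt = (1.2888, 1.4943, 0.6387)
Hamilton product q⊗(0,ω) = (0.7196650, 1.2913914, 0.3678630, 1.3338162)
q' = normalize(q + ½dt·q⊗(0,ω)) = (0.7007, 0.2747, -0.5437, -0.3715)
a = F/m = (-1.2000, 6.8000, 6.2000)
p + v·dt = (-0.6840, 1.4560, -2.5480)
new velocity v' = (0.1040, 1.2440, 2.3960)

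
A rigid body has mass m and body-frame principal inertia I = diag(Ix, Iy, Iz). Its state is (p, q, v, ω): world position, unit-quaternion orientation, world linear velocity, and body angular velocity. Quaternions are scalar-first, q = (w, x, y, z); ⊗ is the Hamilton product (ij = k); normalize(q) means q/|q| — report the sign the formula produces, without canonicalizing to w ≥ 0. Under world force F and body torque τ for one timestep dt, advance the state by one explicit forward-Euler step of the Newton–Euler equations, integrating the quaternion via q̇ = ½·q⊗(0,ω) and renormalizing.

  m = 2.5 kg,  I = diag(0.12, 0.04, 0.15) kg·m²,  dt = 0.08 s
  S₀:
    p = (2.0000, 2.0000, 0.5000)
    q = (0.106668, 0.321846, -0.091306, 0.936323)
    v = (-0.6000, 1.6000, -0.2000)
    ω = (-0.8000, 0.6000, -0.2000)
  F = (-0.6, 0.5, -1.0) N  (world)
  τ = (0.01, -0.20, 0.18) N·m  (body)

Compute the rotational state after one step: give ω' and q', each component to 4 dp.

(τ − ω×Iω)/I = (0.1933, -4.8800, 0.9440)
ω + α·dt = (-0.7845, 0.2096, -0.1245)
Hamilton product q⊗(0,ω) = (0.4995250, -0.6288670, -0.6206884, 0.0987292)
q + ½dt·q⊗(0,ω), renormalized = (0.1265, 0.2964, -0.1160, 0.9395)

ω' = (-0.7845, 0.2096, -0.1245)
q' = (0.1265, 0.2964, -0.1160, 0.9395)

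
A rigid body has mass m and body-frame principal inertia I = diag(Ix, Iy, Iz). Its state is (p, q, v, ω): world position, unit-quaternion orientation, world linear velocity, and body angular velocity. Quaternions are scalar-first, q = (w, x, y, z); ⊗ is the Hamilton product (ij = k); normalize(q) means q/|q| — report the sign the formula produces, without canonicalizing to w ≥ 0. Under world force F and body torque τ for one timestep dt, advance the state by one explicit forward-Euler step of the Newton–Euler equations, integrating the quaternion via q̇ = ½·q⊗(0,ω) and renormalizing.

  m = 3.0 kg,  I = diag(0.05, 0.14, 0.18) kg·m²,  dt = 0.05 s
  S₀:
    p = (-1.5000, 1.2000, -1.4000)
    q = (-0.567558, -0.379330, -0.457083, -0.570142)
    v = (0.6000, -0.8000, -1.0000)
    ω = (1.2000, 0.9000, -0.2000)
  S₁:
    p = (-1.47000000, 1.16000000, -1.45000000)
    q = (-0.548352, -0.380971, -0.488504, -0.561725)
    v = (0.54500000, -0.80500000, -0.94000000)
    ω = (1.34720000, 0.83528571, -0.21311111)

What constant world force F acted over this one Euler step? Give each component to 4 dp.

Δv = v₁−v₀ = (-0.05500000, -0.00500000, 0.06000000)
F = m·Δv/dt = (-3.3000, -0.3000, 3.6000)

F = (-3.3000, -0.3000, 3.6000)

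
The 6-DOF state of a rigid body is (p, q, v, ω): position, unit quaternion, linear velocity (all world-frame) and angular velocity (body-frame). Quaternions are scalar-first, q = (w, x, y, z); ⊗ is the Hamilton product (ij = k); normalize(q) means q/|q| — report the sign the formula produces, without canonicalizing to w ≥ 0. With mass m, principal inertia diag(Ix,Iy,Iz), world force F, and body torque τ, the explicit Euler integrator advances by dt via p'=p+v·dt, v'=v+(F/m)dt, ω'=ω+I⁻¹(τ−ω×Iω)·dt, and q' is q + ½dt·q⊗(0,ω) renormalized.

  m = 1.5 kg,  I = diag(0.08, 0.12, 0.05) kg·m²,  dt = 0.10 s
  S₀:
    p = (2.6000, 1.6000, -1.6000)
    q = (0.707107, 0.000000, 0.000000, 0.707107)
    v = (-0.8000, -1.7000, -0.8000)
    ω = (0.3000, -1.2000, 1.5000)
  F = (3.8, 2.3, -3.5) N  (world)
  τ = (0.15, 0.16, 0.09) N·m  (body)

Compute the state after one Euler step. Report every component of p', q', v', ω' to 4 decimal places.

p' = (2.5200, 1.4300, -1.6800)
q' = (0.6510, 0.0528, -0.0317, 0.7566)
v' = (-0.5467, -1.5467, -1.0333)
ω' = (0.3300, -1.0779, 1.7088)

(τ − ω×Iω)/I = (0.3000, 1.2208, 2.0880)
new body rate ω' = (0.3300, -1.0779, 1.7088)
Hamilton product q⊗(0,ω) = (-1.0606605, 1.0606605, -0.6363963, 1.0606605)
updated quaternion q' = (0.6510, 0.0528, -0.0317, 0.7566)
a = (2.5333, 1.5333, -2.3333)
new position p' = (2.5200, 1.4300, -1.6800)
new velocity v' = (-0.5467, -1.5467, -1.0333)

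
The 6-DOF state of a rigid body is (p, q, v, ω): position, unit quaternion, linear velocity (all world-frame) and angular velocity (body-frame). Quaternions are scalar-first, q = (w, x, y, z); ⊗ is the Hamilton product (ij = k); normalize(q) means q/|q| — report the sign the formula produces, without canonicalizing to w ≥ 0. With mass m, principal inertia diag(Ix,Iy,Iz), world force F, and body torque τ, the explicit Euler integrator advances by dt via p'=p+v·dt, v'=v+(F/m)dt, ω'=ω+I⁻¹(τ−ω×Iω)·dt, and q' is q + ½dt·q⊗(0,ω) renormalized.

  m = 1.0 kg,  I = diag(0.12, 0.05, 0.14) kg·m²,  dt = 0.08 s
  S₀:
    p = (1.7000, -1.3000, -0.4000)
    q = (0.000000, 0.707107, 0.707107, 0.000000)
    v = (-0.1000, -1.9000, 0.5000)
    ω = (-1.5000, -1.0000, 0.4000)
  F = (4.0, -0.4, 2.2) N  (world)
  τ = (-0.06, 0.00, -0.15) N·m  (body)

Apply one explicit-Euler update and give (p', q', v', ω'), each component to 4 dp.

α = I⁻¹(τ − ω×Iω) = (-0.2000, -0.2400, -0.3214)
ω + α·dt = (-1.5160, -1.0192, 0.3743)
Hamilton product q⊗(0,ω) = (1.7677675, 0.2828428, -0.2828428, 0.3535535)
q' = normalize(q + ½dt·q⊗(0,ω)) = (0.0705, 0.7165, 0.6939, 0.0141)
a = (4.0000, -0.4000, 2.2000)
p' = p + v·dt = (1.6920, -1.4520, -0.3600)
new velocity v' = (0.2200, -1.9320, 0.6760)

p' = (1.6920, -1.4520, -0.3600)
q' = (0.0705, 0.7165, 0.6939, 0.0141)
v' = (0.2200, -1.9320, 0.6760)
ω' = (-1.5160, -1.0192, 0.3743)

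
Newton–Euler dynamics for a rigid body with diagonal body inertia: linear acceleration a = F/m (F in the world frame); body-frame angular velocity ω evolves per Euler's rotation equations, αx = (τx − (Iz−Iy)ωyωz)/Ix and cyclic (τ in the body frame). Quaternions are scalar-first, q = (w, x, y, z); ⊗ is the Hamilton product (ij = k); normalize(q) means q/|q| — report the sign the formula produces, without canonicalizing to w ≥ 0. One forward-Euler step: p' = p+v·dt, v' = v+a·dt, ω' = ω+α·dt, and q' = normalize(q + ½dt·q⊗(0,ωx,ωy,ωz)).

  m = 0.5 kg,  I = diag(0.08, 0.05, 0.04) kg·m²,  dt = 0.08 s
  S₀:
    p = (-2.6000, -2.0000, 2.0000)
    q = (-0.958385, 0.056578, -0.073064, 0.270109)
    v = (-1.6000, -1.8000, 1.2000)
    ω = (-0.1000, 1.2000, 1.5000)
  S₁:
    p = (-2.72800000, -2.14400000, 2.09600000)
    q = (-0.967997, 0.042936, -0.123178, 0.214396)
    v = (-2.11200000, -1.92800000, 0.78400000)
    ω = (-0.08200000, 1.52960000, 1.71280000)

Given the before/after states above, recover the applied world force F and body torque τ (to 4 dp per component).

ω₁ − ω₀ = (0.01800000, 0.32960000, 0.21280000)
ω₀×(Iω₀) = (-0.0180, -0.0060, 0.0036)
I·α + gyro = (0.0000, 0.2000, 0.1100)
velocity change Δv = (-0.51200000, -0.12800000, -0.41600000)
applied force F = (-3.2000, -0.8000, -2.6000)

F = (-3.2000, -0.8000, -2.6000)
τ = (0.0000, 0.2000, 0.1100)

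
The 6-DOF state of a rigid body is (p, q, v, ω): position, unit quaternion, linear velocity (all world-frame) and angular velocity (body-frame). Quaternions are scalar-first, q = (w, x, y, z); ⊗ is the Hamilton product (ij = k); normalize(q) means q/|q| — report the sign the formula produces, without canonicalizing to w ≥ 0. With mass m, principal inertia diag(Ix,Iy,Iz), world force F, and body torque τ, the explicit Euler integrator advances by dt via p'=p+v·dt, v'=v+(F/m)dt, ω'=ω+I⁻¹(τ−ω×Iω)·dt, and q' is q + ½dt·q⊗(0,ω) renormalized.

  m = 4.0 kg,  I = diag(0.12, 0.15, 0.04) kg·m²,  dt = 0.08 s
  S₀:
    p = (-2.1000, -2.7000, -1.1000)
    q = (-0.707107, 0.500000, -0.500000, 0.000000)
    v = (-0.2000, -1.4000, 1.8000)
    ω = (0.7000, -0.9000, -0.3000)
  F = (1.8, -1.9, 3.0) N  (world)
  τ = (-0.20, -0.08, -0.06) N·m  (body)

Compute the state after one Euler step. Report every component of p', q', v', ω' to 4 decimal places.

ω×(Iω) gyroscopic = (-0.0297, -0.0168, -0.0189)
α = I⁻¹(τ − ω×Iω) = (-1.4192, -0.4213, -1.0275)
ω + α·dt = (0.5865, -0.9337, -0.3822)
2q̇ = q⊗(0,ω) = (-0.8000000, -0.3449749, 0.7863963, 0.1121321)
q + ½dt·q⊗(0,ω), renormalized = (-0.7383, 0.4857, -0.4680, 0.0045)
p' = p + v·dt = (-2.1160, -2.8120, -0.9560)
v + (F/m)dt = (-0.1640, -1.4380, 1.8600)

p' = (-2.1160, -2.8120, -0.9560)
q' = (-0.7383, 0.4857, -0.4680, 0.0045)
v' = (-0.1640, -1.4380, 1.8600)
ω' = (0.5865, -0.9337, -0.3822)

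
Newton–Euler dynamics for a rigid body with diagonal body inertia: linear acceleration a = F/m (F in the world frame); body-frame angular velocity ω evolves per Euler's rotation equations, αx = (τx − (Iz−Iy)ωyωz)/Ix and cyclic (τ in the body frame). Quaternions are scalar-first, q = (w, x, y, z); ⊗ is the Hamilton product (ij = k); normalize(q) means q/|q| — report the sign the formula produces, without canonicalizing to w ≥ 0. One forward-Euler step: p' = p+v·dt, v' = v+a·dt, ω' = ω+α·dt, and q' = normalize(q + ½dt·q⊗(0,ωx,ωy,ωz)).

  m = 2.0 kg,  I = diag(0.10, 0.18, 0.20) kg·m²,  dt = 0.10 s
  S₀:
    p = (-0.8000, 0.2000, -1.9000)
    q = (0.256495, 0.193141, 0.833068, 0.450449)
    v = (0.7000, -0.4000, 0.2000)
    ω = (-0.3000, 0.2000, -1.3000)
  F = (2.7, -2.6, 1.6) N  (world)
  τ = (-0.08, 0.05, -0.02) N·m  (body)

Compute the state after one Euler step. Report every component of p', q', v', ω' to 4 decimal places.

p' = (-0.7300, 0.1600, -1.8800)
q' = (0.2797, 0.1303, 0.8395, 0.4472)
v' = (0.8350, -0.5300, 0.2800)
ω' = (-0.3748, 0.2494, -1.3076)

(τ − ω×Iω)/I = (-0.7480, 0.4944, -0.0760)
ω' = ω + α·dt = (-0.3748, 0.2494, -1.3076)
q⊗(0,ω) = (0.4769124, -1.2500267, 0.1672476, -0.0448949)
updated quaternion q' = (0.2797, 0.1303, 0.8395, 0.4472)
a = (1.3500, -1.3000, 0.8000)
p' = p + v·dt = (-0.7300, 0.1600, -1.8800)
v + (F/m)dt = (0.8350, -0.5300, 0.2800)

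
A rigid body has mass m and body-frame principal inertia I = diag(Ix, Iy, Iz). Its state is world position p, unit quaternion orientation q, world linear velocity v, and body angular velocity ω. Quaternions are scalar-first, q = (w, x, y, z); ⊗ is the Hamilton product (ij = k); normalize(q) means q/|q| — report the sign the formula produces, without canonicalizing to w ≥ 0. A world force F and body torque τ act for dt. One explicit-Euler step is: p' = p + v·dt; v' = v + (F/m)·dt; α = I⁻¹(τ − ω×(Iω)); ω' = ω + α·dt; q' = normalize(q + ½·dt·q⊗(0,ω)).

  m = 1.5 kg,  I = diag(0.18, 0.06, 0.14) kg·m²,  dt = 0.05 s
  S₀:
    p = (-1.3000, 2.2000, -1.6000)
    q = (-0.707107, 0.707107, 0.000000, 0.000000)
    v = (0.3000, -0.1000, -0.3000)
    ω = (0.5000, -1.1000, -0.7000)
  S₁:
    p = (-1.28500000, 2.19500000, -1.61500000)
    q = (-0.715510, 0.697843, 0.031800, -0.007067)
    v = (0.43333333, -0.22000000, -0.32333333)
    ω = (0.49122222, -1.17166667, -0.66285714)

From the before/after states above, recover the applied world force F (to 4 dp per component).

velocity change Δv = (0.13333333, -0.12000000, -0.02333333)
applied force F = (4.0000, -3.6000, -0.7000)

F = (4.0000, -3.6000, -0.7000)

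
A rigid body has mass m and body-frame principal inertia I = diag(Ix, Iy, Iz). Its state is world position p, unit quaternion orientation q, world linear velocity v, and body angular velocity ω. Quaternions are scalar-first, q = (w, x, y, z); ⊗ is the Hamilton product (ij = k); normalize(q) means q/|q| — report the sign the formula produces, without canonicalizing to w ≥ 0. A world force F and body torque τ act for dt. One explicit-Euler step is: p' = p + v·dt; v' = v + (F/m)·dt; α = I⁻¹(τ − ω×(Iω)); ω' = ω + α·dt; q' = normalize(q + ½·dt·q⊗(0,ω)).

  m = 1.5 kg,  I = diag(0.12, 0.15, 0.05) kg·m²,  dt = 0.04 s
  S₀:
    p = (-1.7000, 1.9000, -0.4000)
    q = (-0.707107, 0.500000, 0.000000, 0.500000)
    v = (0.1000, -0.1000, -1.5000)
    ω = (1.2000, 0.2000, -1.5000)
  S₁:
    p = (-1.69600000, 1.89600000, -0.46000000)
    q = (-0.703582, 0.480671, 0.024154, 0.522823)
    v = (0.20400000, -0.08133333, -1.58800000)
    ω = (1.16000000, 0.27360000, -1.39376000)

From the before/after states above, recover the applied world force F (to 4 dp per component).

v₁ − v₀ = (0.10400000, 0.01866667, -0.08800000)
applied force F = (3.9000, 0.7000, -3.3000)

F = (3.9000, 0.7000, -3.3000)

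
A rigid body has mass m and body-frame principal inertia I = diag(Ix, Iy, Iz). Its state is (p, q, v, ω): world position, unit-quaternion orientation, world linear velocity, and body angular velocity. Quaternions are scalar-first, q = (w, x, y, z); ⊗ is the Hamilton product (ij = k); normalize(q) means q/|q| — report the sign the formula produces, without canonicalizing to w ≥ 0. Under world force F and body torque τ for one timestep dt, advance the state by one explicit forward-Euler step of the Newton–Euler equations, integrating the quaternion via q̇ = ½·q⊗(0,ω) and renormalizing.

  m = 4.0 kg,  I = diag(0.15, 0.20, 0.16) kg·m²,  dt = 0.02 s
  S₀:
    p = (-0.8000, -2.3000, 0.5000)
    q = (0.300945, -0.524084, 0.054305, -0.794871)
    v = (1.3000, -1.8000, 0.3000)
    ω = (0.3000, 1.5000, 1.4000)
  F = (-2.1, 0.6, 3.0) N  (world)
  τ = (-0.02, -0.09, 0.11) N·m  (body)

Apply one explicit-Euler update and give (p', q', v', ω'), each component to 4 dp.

linear accel F/m = (-0.5250, 0.1500, 0.7500)
new position p' = (-0.7740, -2.3360, 0.5060)
v + (F/m)dt = (1.2895, -1.7970, 0.3150)
ω×(Iω) gyroscopic = (-0.0840, -0.0042, 0.0225)
α = I⁻¹(τ − ω×Iω) = (0.4267, -0.4290, 0.5469)
ω' = ω + α·dt = (0.3085, 1.4914, 1.4109)
Hamilton product q⊗(0,ω) = (1.1885871, 1.3586170, 0.9466738, -0.3810945)
q + ½dt·q⊗(0,ω), renormalized = (0.3128, -0.5104, 0.0638, -0.7985)

p' = (-0.7740, -2.3360, 0.5060)
q' = (0.3128, -0.5104, 0.0638, -0.7985)
v' = (1.2895, -1.7970, 0.3150)
ω' = (0.3085, 1.4914, 1.4109)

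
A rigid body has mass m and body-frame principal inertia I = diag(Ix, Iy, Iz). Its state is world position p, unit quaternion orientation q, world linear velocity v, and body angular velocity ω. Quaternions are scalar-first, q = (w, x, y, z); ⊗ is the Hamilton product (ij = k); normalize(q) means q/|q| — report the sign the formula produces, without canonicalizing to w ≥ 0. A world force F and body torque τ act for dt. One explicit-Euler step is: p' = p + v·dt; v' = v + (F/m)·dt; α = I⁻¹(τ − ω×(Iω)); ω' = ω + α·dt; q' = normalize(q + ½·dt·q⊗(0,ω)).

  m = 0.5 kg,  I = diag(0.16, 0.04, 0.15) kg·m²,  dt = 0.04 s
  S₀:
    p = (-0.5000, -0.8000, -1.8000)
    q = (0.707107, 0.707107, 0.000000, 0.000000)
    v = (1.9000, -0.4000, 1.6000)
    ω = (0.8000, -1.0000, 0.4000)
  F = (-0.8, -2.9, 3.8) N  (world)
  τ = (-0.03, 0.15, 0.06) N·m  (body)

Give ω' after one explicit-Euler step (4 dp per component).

ω' = (0.8035, -0.8532, 0.3904)

ω×(Iω) gyroscopic = (-0.0440, 0.0032, 0.0960)
angular accel α = (0.0875, 3.6700, -0.2400)
ω + α·dt = (0.8035, -0.8532, 0.3904)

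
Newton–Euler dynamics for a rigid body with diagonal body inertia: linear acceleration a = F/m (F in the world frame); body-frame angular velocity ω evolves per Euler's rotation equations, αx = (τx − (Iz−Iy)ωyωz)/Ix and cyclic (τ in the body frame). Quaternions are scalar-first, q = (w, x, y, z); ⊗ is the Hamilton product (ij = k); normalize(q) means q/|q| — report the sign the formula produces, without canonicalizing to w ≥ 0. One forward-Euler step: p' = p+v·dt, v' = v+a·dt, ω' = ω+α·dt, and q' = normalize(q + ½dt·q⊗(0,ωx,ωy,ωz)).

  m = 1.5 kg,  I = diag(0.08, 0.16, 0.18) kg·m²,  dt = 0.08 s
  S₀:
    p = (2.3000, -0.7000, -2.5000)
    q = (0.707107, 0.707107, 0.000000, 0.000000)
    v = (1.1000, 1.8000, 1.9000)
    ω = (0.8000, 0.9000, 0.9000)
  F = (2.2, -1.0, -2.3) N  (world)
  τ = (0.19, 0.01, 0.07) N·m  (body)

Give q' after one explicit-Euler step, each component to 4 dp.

q' = (0.6832, 0.7284, 0.0000, 0.0508)

Hamilton product q⊗(0,ω) = (-0.5656856, 0.5656856, 0.0000000, 1.2727926)
q + ½dt·q⊗(0,ω), renormalized = (0.6832, 0.7284, 0.0000, 0.0508)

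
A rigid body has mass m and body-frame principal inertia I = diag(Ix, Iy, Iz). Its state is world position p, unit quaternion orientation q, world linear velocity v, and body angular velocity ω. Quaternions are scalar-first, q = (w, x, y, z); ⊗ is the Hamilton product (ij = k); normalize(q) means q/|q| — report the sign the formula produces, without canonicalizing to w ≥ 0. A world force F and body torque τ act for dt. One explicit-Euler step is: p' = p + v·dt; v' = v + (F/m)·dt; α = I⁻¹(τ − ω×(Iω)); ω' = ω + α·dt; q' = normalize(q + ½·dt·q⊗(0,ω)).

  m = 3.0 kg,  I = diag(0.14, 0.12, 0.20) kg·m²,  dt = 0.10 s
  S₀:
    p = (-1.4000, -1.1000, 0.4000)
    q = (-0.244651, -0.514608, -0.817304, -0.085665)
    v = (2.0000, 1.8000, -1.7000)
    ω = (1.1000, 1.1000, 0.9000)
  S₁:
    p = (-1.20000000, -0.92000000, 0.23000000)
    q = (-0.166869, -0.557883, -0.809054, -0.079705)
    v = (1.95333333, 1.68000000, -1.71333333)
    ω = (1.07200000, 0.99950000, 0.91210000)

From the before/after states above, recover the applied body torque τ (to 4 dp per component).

Δω = ω₁−ω₀ = (-0.02800000, -0.10050000, 0.01210000)
precession coupling = (0.0792, -0.0594, -0.0242)
applied torque τ = (0.0400, -0.1800, 0.0000)

τ = (0.0400, -0.1800, 0.0000)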